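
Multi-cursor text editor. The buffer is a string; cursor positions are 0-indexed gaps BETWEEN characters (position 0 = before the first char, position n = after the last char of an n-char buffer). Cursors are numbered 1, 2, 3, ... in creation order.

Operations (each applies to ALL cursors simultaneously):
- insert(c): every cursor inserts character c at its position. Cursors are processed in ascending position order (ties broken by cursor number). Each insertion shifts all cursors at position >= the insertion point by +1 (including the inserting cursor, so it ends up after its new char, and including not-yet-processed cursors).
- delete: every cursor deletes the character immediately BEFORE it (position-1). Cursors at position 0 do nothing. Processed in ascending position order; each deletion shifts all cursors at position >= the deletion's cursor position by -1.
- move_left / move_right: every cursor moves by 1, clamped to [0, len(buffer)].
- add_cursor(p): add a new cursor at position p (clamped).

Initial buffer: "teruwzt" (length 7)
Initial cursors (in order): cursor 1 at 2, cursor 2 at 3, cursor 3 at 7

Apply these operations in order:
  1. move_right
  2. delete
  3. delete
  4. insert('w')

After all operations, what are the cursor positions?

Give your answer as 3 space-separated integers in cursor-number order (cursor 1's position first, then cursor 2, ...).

After op 1 (move_right): buffer="teruwzt" (len 7), cursors c1@3 c2@4 c3@7, authorship .......
After op 2 (delete): buffer="tewz" (len 4), cursors c1@2 c2@2 c3@4, authorship ....
After op 3 (delete): buffer="w" (len 1), cursors c1@0 c2@0 c3@1, authorship .
After op 4 (insert('w')): buffer="wwww" (len 4), cursors c1@2 c2@2 c3@4, authorship 12.3

Answer: 2 2 4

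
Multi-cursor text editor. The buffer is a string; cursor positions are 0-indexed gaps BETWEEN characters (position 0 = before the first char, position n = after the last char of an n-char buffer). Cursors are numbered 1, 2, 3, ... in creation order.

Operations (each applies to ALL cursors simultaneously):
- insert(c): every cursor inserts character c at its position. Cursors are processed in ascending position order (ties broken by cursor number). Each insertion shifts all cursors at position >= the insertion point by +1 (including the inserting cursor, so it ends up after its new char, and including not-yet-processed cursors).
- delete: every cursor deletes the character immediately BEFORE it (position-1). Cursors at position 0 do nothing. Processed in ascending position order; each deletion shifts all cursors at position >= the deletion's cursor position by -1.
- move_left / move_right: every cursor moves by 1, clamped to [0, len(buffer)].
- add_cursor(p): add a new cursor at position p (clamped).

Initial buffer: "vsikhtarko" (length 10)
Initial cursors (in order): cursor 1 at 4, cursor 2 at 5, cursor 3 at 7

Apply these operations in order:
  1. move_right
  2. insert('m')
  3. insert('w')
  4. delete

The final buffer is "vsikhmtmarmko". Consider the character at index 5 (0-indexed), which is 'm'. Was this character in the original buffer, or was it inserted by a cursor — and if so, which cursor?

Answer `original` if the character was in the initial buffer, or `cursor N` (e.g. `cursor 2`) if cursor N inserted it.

After op 1 (move_right): buffer="vsikhtarko" (len 10), cursors c1@5 c2@6 c3@8, authorship ..........
After op 2 (insert('m')): buffer="vsikhmtmarmko" (len 13), cursors c1@6 c2@8 c3@11, authorship .....1.2..3..
After op 3 (insert('w')): buffer="vsikhmwtmwarmwko" (len 16), cursors c1@7 c2@10 c3@14, authorship .....11.22..33..
After op 4 (delete): buffer="vsikhmtmarmko" (len 13), cursors c1@6 c2@8 c3@11, authorship .....1.2..3..
Authorship (.=original, N=cursor N): . . . . . 1 . 2 . . 3 . .
Index 5: author = 1

Answer: cursor 1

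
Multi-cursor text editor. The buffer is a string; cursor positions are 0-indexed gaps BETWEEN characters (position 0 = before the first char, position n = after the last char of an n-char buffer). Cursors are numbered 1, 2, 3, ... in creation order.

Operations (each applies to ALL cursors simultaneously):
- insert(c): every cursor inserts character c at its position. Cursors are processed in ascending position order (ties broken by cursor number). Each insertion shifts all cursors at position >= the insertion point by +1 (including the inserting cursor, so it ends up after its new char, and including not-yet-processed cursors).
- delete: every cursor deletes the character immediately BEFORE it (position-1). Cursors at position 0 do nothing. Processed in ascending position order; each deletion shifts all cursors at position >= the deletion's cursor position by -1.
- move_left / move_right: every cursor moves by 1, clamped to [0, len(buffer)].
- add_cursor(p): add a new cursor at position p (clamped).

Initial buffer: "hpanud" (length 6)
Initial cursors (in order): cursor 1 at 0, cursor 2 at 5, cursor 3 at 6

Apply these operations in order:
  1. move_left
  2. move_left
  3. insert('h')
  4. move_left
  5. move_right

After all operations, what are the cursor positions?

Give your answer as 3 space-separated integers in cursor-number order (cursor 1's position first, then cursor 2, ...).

After op 1 (move_left): buffer="hpanud" (len 6), cursors c1@0 c2@4 c3@5, authorship ......
After op 2 (move_left): buffer="hpanud" (len 6), cursors c1@0 c2@3 c3@4, authorship ......
After op 3 (insert('h')): buffer="hhpahnhud" (len 9), cursors c1@1 c2@5 c3@7, authorship 1...2.3..
After op 4 (move_left): buffer="hhpahnhud" (len 9), cursors c1@0 c2@4 c3@6, authorship 1...2.3..
After op 5 (move_right): buffer="hhpahnhud" (len 9), cursors c1@1 c2@5 c3@7, authorship 1...2.3..

Answer: 1 5 7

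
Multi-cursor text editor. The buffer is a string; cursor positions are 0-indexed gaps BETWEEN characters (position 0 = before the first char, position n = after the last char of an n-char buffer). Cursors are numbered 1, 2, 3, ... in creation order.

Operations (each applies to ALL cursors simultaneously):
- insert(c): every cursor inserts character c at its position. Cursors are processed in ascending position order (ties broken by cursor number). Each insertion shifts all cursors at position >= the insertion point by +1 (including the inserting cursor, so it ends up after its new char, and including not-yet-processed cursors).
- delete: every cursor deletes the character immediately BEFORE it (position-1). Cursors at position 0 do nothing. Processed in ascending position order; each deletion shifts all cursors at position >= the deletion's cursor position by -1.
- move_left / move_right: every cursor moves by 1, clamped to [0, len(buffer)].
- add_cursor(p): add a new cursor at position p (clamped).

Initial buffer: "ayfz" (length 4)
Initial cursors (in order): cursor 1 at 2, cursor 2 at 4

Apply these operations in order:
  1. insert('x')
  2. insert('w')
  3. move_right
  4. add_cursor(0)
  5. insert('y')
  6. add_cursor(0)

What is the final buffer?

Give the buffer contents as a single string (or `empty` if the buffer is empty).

Answer: yayxwfyzxwy

Derivation:
After op 1 (insert('x')): buffer="ayxfzx" (len 6), cursors c1@3 c2@6, authorship ..1..2
After op 2 (insert('w')): buffer="ayxwfzxw" (len 8), cursors c1@4 c2@8, authorship ..11..22
After op 3 (move_right): buffer="ayxwfzxw" (len 8), cursors c1@5 c2@8, authorship ..11..22
After op 4 (add_cursor(0)): buffer="ayxwfzxw" (len 8), cursors c3@0 c1@5 c2@8, authorship ..11..22
After op 5 (insert('y')): buffer="yayxwfyzxwy" (len 11), cursors c3@1 c1@7 c2@11, authorship 3..11.1.222
After op 6 (add_cursor(0)): buffer="yayxwfyzxwy" (len 11), cursors c4@0 c3@1 c1@7 c2@11, authorship 3..11.1.222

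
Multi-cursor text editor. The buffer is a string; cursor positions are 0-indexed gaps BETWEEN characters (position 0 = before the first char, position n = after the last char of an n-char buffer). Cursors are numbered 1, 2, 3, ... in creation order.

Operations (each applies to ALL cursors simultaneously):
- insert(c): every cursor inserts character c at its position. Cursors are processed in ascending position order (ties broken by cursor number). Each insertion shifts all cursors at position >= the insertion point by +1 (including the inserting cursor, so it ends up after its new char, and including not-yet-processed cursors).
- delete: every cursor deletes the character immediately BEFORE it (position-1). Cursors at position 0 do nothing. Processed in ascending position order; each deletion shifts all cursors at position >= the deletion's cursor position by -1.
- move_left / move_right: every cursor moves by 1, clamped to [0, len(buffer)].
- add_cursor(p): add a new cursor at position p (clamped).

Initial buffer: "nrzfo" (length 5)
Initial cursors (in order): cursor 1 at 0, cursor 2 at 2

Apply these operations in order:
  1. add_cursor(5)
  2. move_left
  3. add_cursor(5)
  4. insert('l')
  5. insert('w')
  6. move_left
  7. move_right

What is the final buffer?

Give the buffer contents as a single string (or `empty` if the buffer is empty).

After op 1 (add_cursor(5)): buffer="nrzfo" (len 5), cursors c1@0 c2@2 c3@5, authorship .....
After op 2 (move_left): buffer="nrzfo" (len 5), cursors c1@0 c2@1 c3@4, authorship .....
After op 3 (add_cursor(5)): buffer="nrzfo" (len 5), cursors c1@0 c2@1 c3@4 c4@5, authorship .....
After op 4 (insert('l')): buffer="lnlrzflol" (len 9), cursors c1@1 c2@3 c3@7 c4@9, authorship 1.2...3.4
After op 5 (insert('w')): buffer="lwnlwrzflwolw" (len 13), cursors c1@2 c2@5 c3@10 c4@13, authorship 11.22...33.44
After op 6 (move_left): buffer="lwnlwrzflwolw" (len 13), cursors c1@1 c2@4 c3@9 c4@12, authorship 11.22...33.44
After op 7 (move_right): buffer="lwnlwrzflwolw" (len 13), cursors c1@2 c2@5 c3@10 c4@13, authorship 11.22...33.44

Answer: lwnlwrzflwolw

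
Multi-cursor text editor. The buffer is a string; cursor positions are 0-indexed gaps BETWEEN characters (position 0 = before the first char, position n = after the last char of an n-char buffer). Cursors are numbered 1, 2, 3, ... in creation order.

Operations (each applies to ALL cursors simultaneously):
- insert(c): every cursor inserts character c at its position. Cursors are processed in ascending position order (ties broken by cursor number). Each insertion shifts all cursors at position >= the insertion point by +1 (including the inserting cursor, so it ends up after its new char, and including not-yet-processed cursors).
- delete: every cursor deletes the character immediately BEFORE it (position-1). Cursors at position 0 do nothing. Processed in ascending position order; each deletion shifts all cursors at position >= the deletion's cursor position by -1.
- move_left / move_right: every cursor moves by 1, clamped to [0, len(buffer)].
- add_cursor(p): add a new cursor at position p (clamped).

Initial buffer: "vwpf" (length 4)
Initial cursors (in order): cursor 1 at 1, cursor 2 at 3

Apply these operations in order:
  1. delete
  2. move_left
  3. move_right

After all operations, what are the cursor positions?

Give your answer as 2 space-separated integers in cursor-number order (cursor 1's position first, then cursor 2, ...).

Answer: 1 1

Derivation:
After op 1 (delete): buffer="wf" (len 2), cursors c1@0 c2@1, authorship ..
After op 2 (move_left): buffer="wf" (len 2), cursors c1@0 c2@0, authorship ..
After op 3 (move_right): buffer="wf" (len 2), cursors c1@1 c2@1, authorship ..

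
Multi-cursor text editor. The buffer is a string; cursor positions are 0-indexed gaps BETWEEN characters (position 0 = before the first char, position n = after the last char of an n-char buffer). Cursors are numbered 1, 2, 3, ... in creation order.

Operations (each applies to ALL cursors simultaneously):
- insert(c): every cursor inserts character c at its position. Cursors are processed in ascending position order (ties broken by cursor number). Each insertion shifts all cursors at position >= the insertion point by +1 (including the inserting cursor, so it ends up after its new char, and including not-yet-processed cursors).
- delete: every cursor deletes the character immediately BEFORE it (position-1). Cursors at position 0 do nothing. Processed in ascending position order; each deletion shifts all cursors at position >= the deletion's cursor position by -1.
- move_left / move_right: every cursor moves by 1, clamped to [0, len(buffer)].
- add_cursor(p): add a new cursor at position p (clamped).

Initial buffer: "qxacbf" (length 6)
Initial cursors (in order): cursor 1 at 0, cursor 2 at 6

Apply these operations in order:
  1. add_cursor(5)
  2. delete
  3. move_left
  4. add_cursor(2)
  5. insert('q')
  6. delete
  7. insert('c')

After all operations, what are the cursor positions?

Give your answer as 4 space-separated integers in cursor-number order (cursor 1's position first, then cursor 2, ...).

Answer: 1 7 7 4

Derivation:
After op 1 (add_cursor(5)): buffer="qxacbf" (len 6), cursors c1@0 c3@5 c2@6, authorship ......
After op 2 (delete): buffer="qxac" (len 4), cursors c1@0 c2@4 c3@4, authorship ....
After op 3 (move_left): buffer="qxac" (len 4), cursors c1@0 c2@3 c3@3, authorship ....
After op 4 (add_cursor(2)): buffer="qxac" (len 4), cursors c1@0 c4@2 c2@3 c3@3, authorship ....
After op 5 (insert('q')): buffer="qqxqaqqc" (len 8), cursors c1@1 c4@4 c2@7 c3@7, authorship 1..4.23.
After op 6 (delete): buffer="qxac" (len 4), cursors c1@0 c4@2 c2@3 c3@3, authorship ....
After op 7 (insert('c')): buffer="cqxcaccc" (len 8), cursors c1@1 c4@4 c2@7 c3@7, authorship 1..4.23.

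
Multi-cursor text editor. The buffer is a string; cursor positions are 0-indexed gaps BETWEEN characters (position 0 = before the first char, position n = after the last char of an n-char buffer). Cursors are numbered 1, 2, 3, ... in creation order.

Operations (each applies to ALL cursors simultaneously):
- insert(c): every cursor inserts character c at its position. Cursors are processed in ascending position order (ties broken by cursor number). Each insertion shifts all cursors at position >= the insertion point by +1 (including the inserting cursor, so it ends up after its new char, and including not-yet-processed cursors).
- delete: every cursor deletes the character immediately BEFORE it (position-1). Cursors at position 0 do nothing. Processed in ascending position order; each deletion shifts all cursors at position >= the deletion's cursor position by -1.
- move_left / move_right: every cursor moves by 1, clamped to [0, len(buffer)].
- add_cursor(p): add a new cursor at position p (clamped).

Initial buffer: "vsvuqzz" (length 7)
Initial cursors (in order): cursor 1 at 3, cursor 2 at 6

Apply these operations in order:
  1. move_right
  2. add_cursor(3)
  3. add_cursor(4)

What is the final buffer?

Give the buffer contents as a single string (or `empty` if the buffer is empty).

After op 1 (move_right): buffer="vsvuqzz" (len 7), cursors c1@4 c2@7, authorship .......
After op 2 (add_cursor(3)): buffer="vsvuqzz" (len 7), cursors c3@3 c1@4 c2@7, authorship .......
After op 3 (add_cursor(4)): buffer="vsvuqzz" (len 7), cursors c3@3 c1@4 c4@4 c2@7, authorship .......

Answer: vsvuqzz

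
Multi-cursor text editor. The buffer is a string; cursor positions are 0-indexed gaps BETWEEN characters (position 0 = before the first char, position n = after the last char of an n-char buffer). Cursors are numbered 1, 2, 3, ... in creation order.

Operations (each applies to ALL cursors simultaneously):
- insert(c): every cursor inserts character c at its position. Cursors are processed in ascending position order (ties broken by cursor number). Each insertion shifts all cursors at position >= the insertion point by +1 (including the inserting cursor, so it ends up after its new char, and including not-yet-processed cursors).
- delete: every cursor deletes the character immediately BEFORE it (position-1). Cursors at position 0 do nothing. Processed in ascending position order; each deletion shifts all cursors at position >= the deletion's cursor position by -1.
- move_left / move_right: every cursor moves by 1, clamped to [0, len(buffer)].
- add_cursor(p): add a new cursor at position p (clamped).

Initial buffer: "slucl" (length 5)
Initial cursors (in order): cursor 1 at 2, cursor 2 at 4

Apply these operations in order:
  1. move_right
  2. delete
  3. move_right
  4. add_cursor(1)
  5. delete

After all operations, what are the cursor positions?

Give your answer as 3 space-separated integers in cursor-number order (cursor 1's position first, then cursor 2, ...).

Answer: 0 0 0

Derivation:
After op 1 (move_right): buffer="slucl" (len 5), cursors c1@3 c2@5, authorship .....
After op 2 (delete): buffer="slc" (len 3), cursors c1@2 c2@3, authorship ...
After op 3 (move_right): buffer="slc" (len 3), cursors c1@3 c2@3, authorship ...
After op 4 (add_cursor(1)): buffer="slc" (len 3), cursors c3@1 c1@3 c2@3, authorship ...
After op 5 (delete): buffer="" (len 0), cursors c1@0 c2@0 c3@0, authorship 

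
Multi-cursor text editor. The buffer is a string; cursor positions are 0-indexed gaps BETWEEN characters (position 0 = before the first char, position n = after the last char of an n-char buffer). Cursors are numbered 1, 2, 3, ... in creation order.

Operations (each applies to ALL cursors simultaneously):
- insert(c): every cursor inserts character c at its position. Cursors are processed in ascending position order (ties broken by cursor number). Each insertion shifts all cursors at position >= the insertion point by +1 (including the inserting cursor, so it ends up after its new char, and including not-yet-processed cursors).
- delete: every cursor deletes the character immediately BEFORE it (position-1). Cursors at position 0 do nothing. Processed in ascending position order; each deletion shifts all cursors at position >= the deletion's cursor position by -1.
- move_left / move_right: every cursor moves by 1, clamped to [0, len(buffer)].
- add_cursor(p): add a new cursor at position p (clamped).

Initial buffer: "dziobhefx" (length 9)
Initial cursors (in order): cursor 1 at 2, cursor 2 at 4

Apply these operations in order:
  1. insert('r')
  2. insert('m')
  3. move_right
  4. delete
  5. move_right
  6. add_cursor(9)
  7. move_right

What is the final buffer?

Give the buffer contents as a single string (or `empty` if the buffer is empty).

After op 1 (insert('r')): buffer="dzriorbhefx" (len 11), cursors c1@3 c2@6, authorship ..1..2.....
After op 2 (insert('m')): buffer="dzrmiormbhefx" (len 13), cursors c1@4 c2@8, authorship ..11..22.....
After op 3 (move_right): buffer="dzrmiormbhefx" (len 13), cursors c1@5 c2@9, authorship ..11..22.....
After op 4 (delete): buffer="dzrmormhefx" (len 11), cursors c1@4 c2@7, authorship ..11.22....
After op 5 (move_right): buffer="dzrmormhefx" (len 11), cursors c1@5 c2@8, authorship ..11.22....
After op 6 (add_cursor(9)): buffer="dzrmormhefx" (len 11), cursors c1@5 c2@8 c3@9, authorship ..11.22....
After op 7 (move_right): buffer="dzrmormhefx" (len 11), cursors c1@6 c2@9 c3@10, authorship ..11.22....

Answer: dzrmormhefx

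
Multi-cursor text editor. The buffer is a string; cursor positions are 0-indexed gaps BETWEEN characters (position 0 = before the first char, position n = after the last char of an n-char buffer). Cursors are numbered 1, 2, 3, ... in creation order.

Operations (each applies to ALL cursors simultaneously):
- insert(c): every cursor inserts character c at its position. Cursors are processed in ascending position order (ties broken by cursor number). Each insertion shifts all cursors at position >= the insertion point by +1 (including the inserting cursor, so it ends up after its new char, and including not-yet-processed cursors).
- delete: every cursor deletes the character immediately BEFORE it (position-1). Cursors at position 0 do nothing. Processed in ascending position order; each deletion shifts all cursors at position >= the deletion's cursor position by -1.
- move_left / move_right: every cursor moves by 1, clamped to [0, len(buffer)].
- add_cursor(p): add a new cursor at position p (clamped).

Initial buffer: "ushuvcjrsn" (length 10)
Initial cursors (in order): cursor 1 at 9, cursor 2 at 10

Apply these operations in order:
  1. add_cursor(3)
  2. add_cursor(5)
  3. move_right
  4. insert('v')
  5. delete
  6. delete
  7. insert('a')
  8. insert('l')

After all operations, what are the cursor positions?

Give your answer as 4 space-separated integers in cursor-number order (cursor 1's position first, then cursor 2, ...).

After op 1 (add_cursor(3)): buffer="ushuvcjrsn" (len 10), cursors c3@3 c1@9 c2@10, authorship ..........
After op 2 (add_cursor(5)): buffer="ushuvcjrsn" (len 10), cursors c3@3 c4@5 c1@9 c2@10, authorship ..........
After op 3 (move_right): buffer="ushuvcjrsn" (len 10), cursors c3@4 c4@6 c1@10 c2@10, authorship ..........
After op 4 (insert('v')): buffer="ushuvvcvjrsnvv" (len 14), cursors c3@5 c4@8 c1@14 c2@14, authorship ....3..4....12
After op 5 (delete): buffer="ushuvcjrsn" (len 10), cursors c3@4 c4@6 c1@10 c2@10, authorship ..........
After op 6 (delete): buffer="ushvjr" (len 6), cursors c3@3 c4@4 c1@6 c2@6, authorship ......
After op 7 (insert('a')): buffer="ushavajraa" (len 10), cursors c3@4 c4@6 c1@10 c2@10, authorship ...3.4..12
After op 8 (insert('l')): buffer="ushalvaljraall" (len 14), cursors c3@5 c4@8 c1@14 c2@14, authorship ...33.44..1212

Answer: 14 14 5 8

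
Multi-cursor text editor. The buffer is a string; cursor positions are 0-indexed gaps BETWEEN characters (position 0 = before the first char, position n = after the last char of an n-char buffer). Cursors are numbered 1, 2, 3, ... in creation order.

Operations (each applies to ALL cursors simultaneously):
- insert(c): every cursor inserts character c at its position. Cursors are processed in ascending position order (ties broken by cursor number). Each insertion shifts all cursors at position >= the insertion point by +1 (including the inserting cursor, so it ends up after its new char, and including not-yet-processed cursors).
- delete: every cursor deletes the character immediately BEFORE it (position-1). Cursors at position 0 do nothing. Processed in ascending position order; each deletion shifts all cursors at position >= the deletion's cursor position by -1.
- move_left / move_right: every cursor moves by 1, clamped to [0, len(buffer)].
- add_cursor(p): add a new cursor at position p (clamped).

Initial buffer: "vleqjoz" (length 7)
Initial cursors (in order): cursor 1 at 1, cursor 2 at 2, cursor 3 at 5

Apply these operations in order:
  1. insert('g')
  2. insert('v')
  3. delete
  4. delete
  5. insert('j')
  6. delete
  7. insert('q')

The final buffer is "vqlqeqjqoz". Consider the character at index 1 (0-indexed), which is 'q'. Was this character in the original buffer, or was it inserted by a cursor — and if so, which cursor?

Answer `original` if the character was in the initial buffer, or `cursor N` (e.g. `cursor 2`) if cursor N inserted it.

Answer: cursor 1

Derivation:
After op 1 (insert('g')): buffer="vglgeqjgoz" (len 10), cursors c1@2 c2@4 c3@8, authorship .1.2...3..
After op 2 (insert('v')): buffer="vgvlgveqjgvoz" (len 13), cursors c1@3 c2@6 c3@11, authorship .11.22...33..
After op 3 (delete): buffer="vglgeqjgoz" (len 10), cursors c1@2 c2@4 c3@8, authorship .1.2...3..
After op 4 (delete): buffer="vleqjoz" (len 7), cursors c1@1 c2@2 c3@5, authorship .......
After op 5 (insert('j')): buffer="vjljeqjjoz" (len 10), cursors c1@2 c2@4 c3@8, authorship .1.2...3..
After op 6 (delete): buffer="vleqjoz" (len 7), cursors c1@1 c2@2 c3@5, authorship .......
After op 7 (insert('q')): buffer="vqlqeqjqoz" (len 10), cursors c1@2 c2@4 c3@8, authorship .1.2...3..
Authorship (.=original, N=cursor N): . 1 . 2 . . . 3 . .
Index 1: author = 1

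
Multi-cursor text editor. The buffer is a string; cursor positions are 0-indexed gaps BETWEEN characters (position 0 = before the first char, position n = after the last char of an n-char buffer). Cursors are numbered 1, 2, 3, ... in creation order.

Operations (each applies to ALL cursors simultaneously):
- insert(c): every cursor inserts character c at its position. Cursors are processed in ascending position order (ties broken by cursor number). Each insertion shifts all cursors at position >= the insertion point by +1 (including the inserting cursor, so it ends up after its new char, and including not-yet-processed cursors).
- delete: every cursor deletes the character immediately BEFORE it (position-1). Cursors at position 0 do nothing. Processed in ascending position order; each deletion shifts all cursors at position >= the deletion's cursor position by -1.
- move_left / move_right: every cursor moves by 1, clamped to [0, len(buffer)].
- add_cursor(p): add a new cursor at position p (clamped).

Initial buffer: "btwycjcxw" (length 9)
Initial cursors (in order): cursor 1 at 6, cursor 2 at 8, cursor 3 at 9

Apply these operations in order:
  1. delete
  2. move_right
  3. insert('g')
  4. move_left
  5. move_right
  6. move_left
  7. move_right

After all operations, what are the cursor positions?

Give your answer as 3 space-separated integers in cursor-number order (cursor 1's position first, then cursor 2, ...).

Answer: 9 9 9

Derivation:
After op 1 (delete): buffer="btwycc" (len 6), cursors c1@5 c2@6 c3@6, authorship ......
After op 2 (move_right): buffer="btwycc" (len 6), cursors c1@6 c2@6 c3@6, authorship ......
After op 3 (insert('g')): buffer="btwyccggg" (len 9), cursors c1@9 c2@9 c3@9, authorship ......123
After op 4 (move_left): buffer="btwyccggg" (len 9), cursors c1@8 c2@8 c3@8, authorship ......123
After op 5 (move_right): buffer="btwyccggg" (len 9), cursors c1@9 c2@9 c3@9, authorship ......123
After op 6 (move_left): buffer="btwyccggg" (len 9), cursors c1@8 c2@8 c3@8, authorship ......123
After op 7 (move_right): buffer="btwyccggg" (len 9), cursors c1@9 c2@9 c3@9, authorship ......123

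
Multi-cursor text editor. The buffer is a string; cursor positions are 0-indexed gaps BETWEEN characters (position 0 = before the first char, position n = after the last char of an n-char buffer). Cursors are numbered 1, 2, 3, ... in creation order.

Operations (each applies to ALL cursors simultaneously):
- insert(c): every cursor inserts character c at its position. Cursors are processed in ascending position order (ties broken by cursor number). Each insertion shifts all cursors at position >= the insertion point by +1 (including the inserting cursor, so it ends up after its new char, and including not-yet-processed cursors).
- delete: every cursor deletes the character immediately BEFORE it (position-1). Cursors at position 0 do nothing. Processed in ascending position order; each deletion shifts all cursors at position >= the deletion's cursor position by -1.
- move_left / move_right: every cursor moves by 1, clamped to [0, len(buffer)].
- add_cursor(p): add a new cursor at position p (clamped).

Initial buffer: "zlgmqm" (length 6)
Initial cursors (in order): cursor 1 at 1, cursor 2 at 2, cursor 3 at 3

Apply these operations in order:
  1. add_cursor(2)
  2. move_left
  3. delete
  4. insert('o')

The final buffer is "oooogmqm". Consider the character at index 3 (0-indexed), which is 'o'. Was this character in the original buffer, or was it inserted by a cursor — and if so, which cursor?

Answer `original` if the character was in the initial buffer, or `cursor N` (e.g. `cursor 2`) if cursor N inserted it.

After op 1 (add_cursor(2)): buffer="zlgmqm" (len 6), cursors c1@1 c2@2 c4@2 c3@3, authorship ......
After op 2 (move_left): buffer="zlgmqm" (len 6), cursors c1@0 c2@1 c4@1 c3@2, authorship ......
After op 3 (delete): buffer="gmqm" (len 4), cursors c1@0 c2@0 c3@0 c4@0, authorship ....
After op 4 (insert('o')): buffer="oooogmqm" (len 8), cursors c1@4 c2@4 c3@4 c4@4, authorship 1234....
Authorship (.=original, N=cursor N): 1 2 3 4 . . . .
Index 3: author = 4

Answer: cursor 4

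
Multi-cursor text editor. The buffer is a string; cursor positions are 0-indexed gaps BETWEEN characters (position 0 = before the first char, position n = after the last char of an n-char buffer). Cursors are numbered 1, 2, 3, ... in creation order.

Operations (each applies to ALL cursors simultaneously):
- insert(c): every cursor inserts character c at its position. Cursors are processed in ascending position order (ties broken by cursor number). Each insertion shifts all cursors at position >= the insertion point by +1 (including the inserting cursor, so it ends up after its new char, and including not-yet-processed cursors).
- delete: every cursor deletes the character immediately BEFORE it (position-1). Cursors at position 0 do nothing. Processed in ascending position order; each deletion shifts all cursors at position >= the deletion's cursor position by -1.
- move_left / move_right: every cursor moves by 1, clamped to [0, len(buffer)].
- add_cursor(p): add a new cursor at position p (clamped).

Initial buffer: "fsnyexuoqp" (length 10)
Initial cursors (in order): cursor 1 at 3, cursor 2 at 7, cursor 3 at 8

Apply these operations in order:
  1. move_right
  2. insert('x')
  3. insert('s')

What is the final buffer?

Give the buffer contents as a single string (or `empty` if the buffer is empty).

After op 1 (move_right): buffer="fsnyexuoqp" (len 10), cursors c1@4 c2@8 c3@9, authorship ..........
After op 2 (insert('x')): buffer="fsnyxexuoxqxp" (len 13), cursors c1@5 c2@10 c3@12, authorship ....1....2.3.
After op 3 (insert('s')): buffer="fsnyxsexuoxsqxsp" (len 16), cursors c1@6 c2@12 c3@15, authorship ....11....22.33.

Answer: fsnyxsexuoxsqxsp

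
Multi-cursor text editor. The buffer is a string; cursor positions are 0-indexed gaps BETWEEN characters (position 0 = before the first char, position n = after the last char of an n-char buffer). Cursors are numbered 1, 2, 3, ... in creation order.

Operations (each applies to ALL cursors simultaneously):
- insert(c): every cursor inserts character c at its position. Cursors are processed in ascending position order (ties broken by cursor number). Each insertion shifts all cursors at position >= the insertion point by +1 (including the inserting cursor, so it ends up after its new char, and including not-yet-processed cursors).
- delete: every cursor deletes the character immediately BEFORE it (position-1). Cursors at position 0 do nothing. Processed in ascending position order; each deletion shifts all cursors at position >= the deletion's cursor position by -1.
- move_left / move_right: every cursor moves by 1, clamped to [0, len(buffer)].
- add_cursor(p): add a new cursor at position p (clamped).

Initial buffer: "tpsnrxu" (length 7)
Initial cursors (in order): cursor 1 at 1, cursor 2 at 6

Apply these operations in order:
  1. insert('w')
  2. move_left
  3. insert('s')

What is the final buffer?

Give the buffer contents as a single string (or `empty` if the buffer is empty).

After op 1 (insert('w')): buffer="twpsnrxwu" (len 9), cursors c1@2 c2@8, authorship .1.....2.
After op 2 (move_left): buffer="twpsnrxwu" (len 9), cursors c1@1 c2@7, authorship .1.....2.
After op 3 (insert('s')): buffer="tswpsnrxswu" (len 11), cursors c1@2 c2@9, authorship .11.....22.

Answer: tswpsnrxswu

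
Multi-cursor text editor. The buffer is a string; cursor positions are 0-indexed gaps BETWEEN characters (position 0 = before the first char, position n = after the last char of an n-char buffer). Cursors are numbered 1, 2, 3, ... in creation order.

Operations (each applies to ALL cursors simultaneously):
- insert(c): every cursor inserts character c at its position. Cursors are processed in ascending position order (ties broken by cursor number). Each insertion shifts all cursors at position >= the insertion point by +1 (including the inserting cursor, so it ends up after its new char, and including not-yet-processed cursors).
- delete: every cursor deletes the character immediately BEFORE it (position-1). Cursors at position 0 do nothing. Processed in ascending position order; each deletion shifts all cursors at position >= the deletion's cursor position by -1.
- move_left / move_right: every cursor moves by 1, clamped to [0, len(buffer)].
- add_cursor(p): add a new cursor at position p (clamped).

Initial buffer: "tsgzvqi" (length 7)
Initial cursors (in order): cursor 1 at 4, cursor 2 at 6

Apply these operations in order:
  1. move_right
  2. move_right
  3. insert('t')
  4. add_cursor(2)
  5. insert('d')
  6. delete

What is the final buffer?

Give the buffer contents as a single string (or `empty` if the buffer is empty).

After op 1 (move_right): buffer="tsgzvqi" (len 7), cursors c1@5 c2@7, authorship .......
After op 2 (move_right): buffer="tsgzvqi" (len 7), cursors c1@6 c2@7, authorship .......
After op 3 (insert('t')): buffer="tsgzvqtit" (len 9), cursors c1@7 c2@9, authorship ......1.2
After op 4 (add_cursor(2)): buffer="tsgzvqtit" (len 9), cursors c3@2 c1@7 c2@9, authorship ......1.2
After op 5 (insert('d')): buffer="tsdgzvqtditd" (len 12), cursors c3@3 c1@9 c2@12, authorship ..3....11.22
After op 6 (delete): buffer="tsgzvqtit" (len 9), cursors c3@2 c1@7 c2@9, authorship ......1.2

Answer: tsgzvqtit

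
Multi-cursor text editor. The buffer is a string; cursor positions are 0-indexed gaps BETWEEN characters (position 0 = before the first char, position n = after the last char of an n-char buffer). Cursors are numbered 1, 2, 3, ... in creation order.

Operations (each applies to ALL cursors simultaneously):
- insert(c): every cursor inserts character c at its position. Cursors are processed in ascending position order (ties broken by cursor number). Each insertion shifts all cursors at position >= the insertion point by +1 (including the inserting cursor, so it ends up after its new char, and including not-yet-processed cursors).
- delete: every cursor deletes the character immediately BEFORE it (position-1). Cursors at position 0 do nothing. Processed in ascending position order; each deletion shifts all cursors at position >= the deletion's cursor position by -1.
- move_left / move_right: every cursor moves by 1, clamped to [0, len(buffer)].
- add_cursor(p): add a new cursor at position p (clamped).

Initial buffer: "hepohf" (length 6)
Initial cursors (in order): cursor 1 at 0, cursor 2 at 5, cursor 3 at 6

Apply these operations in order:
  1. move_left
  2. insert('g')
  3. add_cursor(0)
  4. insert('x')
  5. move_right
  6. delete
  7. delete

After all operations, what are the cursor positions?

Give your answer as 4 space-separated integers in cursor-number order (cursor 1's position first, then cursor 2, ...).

After op 1 (move_left): buffer="hepohf" (len 6), cursors c1@0 c2@4 c3@5, authorship ......
After op 2 (insert('g')): buffer="ghepoghgf" (len 9), cursors c1@1 c2@6 c3@8, authorship 1....2.3.
After op 3 (add_cursor(0)): buffer="ghepoghgf" (len 9), cursors c4@0 c1@1 c2@6 c3@8, authorship 1....2.3.
After op 4 (insert('x')): buffer="xgxhepogxhgxf" (len 13), cursors c4@1 c1@3 c2@9 c3@12, authorship 411....22.33.
After op 5 (move_right): buffer="xgxhepogxhgxf" (len 13), cursors c4@2 c1@4 c2@10 c3@13, authorship 411....22.33.
After op 6 (delete): buffer="xxepogxgx" (len 9), cursors c4@1 c1@2 c2@7 c3@9, authorship 41...2233
After op 7 (delete): buffer="epogg" (len 5), cursors c1@0 c4@0 c2@4 c3@5, authorship ...23

Answer: 0 4 5 0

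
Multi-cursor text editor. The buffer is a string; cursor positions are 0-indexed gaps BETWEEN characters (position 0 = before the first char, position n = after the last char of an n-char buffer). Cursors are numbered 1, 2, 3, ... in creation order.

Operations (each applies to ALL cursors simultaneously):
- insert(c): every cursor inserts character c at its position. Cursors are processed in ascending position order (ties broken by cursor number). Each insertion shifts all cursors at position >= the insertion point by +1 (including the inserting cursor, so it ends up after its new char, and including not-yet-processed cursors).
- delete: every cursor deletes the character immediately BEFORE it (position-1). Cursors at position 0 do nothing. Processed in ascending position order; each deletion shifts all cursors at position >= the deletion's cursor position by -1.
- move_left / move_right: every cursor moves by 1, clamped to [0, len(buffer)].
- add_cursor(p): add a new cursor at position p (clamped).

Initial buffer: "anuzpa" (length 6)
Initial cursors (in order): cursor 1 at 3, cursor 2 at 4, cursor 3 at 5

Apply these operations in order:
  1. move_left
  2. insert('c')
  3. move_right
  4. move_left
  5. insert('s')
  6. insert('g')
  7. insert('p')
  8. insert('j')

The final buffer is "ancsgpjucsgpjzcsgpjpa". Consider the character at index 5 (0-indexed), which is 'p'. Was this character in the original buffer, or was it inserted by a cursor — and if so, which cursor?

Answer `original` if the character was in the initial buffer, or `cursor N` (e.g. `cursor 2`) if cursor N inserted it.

Answer: cursor 1

Derivation:
After op 1 (move_left): buffer="anuzpa" (len 6), cursors c1@2 c2@3 c3@4, authorship ......
After op 2 (insert('c')): buffer="ancuczcpa" (len 9), cursors c1@3 c2@5 c3@7, authorship ..1.2.3..
After op 3 (move_right): buffer="ancuczcpa" (len 9), cursors c1@4 c2@6 c3@8, authorship ..1.2.3..
After op 4 (move_left): buffer="ancuczcpa" (len 9), cursors c1@3 c2@5 c3@7, authorship ..1.2.3..
After op 5 (insert('s')): buffer="ancsucszcspa" (len 12), cursors c1@4 c2@7 c3@10, authorship ..11.22.33..
After op 6 (insert('g')): buffer="ancsgucsgzcsgpa" (len 15), cursors c1@5 c2@9 c3@13, authorship ..111.222.333..
After op 7 (insert('p')): buffer="ancsgpucsgpzcsgppa" (len 18), cursors c1@6 c2@11 c3@16, authorship ..1111.2222.3333..
After op 8 (insert('j')): buffer="ancsgpjucsgpjzcsgpjpa" (len 21), cursors c1@7 c2@13 c3@19, authorship ..11111.22222.33333..
Authorship (.=original, N=cursor N): . . 1 1 1 1 1 . 2 2 2 2 2 . 3 3 3 3 3 . .
Index 5: author = 1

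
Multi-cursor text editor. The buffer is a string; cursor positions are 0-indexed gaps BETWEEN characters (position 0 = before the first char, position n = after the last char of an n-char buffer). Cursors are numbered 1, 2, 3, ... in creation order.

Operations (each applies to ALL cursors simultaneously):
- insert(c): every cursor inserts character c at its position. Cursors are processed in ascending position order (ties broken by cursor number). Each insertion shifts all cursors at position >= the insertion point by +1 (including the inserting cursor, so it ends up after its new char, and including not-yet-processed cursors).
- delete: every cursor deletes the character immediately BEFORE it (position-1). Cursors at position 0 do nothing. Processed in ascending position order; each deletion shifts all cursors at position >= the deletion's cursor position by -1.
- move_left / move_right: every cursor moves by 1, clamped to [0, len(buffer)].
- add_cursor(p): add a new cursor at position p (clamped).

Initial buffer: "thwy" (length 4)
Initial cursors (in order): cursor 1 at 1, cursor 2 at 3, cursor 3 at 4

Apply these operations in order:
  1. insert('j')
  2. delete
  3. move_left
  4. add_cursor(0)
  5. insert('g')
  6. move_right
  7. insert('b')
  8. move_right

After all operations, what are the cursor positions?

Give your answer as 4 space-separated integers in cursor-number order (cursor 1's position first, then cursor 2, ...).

Answer: 6 10 12 6

Derivation:
After op 1 (insert('j')): buffer="tjhwjyj" (len 7), cursors c1@2 c2@5 c3@7, authorship .1..2.3
After op 2 (delete): buffer="thwy" (len 4), cursors c1@1 c2@3 c3@4, authorship ....
After op 3 (move_left): buffer="thwy" (len 4), cursors c1@0 c2@2 c3@3, authorship ....
After op 4 (add_cursor(0)): buffer="thwy" (len 4), cursors c1@0 c4@0 c2@2 c3@3, authorship ....
After op 5 (insert('g')): buffer="ggthgwgy" (len 8), cursors c1@2 c4@2 c2@5 c3@7, authorship 14..2.3.
After op 6 (move_right): buffer="ggthgwgy" (len 8), cursors c1@3 c4@3 c2@6 c3@8, authorship 14..2.3.
After op 7 (insert('b')): buffer="ggtbbhgwbgyb" (len 12), cursors c1@5 c4@5 c2@9 c3@12, authorship 14.14.2.23.3
After op 8 (move_right): buffer="ggtbbhgwbgyb" (len 12), cursors c1@6 c4@6 c2@10 c3@12, authorship 14.14.2.23.3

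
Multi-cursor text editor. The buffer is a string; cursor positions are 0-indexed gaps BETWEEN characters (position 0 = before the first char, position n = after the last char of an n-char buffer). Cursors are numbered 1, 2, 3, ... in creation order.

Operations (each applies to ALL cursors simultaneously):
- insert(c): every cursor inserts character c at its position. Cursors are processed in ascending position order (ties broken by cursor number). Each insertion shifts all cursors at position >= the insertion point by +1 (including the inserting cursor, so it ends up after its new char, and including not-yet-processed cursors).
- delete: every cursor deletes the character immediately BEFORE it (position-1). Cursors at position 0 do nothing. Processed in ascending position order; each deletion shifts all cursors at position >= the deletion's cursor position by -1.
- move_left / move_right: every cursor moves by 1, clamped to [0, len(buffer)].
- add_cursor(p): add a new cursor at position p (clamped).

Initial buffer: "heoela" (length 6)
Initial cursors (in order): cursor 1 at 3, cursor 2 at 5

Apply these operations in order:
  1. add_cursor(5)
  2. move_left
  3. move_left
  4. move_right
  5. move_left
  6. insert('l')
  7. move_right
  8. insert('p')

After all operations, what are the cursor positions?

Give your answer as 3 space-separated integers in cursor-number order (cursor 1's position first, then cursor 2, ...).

After op 1 (add_cursor(5)): buffer="heoela" (len 6), cursors c1@3 c2@5 c3@5, authorship ......
After op 2 (move_left): buffer="heoela" (len 6), cursors c1@2 c2@4 c3@4, authorship ......
After op 3 (move_left): buffer="heoela" (len 6), cursors c1@1 c2@3 c3@3, authorship ......
After op 4 (move_right): buffer="heoela" (len 6), cursors c1@2 c2@4 c3@4, authorship ......
After op 5 (move_left): buffer="heoela" (len 6), cursors c1@1 c2@3 c3@3, authorship ......
After op 6 (insert('l')): buffer="hleollela" (len 9), cursors c1@2 c2@6 c3@6, authorship .1..23...
After op 7 (move_right): buffer="hleollela" (len 9), cursors c1@3 c2@7 c3@7, authorship .1..23...
After op 8 (insert('p')): buffer="hlepolleppla" (len 12), cursors c1@4 c2@10 c3@10, authorship .1.1.23.23..

Answer: 4 10 10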